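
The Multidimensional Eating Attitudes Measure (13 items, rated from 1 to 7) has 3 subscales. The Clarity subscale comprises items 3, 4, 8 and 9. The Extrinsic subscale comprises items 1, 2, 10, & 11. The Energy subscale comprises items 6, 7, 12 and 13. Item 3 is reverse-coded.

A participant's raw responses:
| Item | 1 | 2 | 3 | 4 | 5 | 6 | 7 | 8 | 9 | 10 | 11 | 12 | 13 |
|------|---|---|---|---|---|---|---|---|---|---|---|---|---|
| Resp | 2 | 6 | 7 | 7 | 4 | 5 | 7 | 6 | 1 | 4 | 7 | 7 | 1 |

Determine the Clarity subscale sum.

15

Clarity items: 3, 4, 8, 9.
Of these, item 3 is reverse-coded; reverse-coded value = 8 − response.
  item 3: 8 − 7 = 1
  item 4: 7
  item 8: 6
  item 9: 1
Sum = 1 + 7 + 6 + 1 = 15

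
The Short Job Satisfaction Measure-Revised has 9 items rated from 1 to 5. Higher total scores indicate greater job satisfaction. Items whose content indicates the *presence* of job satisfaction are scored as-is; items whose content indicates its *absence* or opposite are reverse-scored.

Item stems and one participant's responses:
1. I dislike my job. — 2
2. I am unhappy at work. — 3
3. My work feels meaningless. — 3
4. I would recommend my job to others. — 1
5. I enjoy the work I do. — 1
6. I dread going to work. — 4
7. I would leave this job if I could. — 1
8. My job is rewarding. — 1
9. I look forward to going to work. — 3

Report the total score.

23

Items 1, 2, 3, 6, 7 describe the absence/opposite of job satisfaction → reverse-score.
on a 1–5 scale, reversed = 6 − raw.
  item 1: 6 − 2 = 4
  item 2: 6 − 3 = 3
  item 3: 6 − 3 = 3
  item 4: 1
  item 5: 1
  item 6: 6 − 4 = 2
  item 7: 6 − 1 = 5
  item 8: 1
  item 9: 3
Total = 4 + 3 + 3 + 1 + 1 + 2 + 5 + 1 + 3 = 23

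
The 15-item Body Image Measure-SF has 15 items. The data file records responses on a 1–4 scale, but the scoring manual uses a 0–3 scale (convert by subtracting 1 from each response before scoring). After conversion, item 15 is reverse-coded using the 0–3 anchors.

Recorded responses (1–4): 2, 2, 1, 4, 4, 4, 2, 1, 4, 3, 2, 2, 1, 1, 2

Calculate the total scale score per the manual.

21

Convert to 0–3: 1, 1, 0, 3, 3, 3, 1, 0, 3, 2, 1, 1, 0, 0, 1
Reverse-coded (reversed = (0+3) − raw = 3 − raw):
  item 15: 3 − 1 = 2
Scored: 1, 1, 0, 3, 3, 3, 1, 0, 3, 2, 1, 1, 0, 0, 2
Total = 21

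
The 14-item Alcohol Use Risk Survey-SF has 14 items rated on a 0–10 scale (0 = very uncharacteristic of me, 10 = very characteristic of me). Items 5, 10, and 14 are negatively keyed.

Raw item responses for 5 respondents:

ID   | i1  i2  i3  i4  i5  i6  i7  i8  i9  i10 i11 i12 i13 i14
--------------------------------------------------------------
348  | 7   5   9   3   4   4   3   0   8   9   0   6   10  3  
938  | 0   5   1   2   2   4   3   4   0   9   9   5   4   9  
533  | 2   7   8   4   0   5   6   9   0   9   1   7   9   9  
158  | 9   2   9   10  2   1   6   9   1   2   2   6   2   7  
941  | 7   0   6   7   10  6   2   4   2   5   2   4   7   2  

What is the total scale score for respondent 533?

Respondent 533 raw: 2, 7, 8, 4, 0, 5, 6, 9, 0, 9, 1, 7, 9, 9.
Reverse-coded (reverse-coded value = 10 − response):
  item 1: 2
  item 2: 7
  item 3: 8
  item 4: 4
  item 5: 10 − 0 = 10
  item 6: 5
  item 7: 6
  item 8: 9
  item 9: 0
  item 10: 10 − 9 = 1
  item 11: 1
  item 12: 7
  item 13: 9
  item 14: 10 − 9 = 1
Sum = 2 + 7 + 8 + 4 + 10 + 5 + 6 + 9 + 0 + 1 + 1 + 7 + 9 + 1 = 70

70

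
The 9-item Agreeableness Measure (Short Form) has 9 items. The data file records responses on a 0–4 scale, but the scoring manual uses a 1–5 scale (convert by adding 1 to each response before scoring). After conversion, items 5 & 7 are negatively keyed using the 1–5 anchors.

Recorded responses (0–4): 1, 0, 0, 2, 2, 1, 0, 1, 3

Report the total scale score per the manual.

Convert to 1–5: 2, 1, 1, 3, 3, 2, 1, 2, 4
Reverse-coded (reversed = (1+5) − raw = 6 − raw):
  item 5: 6 − 3 = 3
  item 7: 6 − 1 = 5
Scored: 2, 1, 1, 3, 3, 2, 5, 2, 4
Total = 23

23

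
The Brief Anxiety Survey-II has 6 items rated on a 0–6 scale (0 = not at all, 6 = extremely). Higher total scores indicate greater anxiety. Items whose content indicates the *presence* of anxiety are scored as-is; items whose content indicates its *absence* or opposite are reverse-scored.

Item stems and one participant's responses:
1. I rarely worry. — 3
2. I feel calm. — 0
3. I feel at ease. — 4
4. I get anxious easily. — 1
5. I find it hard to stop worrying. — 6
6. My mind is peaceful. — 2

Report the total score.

22

Items 1, 2, 3, 6 describe the absence/opposite of anxiety → reverse-score.
reversed = (0+6) − raw = 6 − raw.
  item 1: 6 − 3 = 3
  item 2: 6 − 0 = 6
  item 3: 6 − 4 = 2
  item 4: 1
  item 5: 6
  item 6: 6 − 2 = 4
Total = 3 + 6 + 2 + 1 + 6 + 4 = 22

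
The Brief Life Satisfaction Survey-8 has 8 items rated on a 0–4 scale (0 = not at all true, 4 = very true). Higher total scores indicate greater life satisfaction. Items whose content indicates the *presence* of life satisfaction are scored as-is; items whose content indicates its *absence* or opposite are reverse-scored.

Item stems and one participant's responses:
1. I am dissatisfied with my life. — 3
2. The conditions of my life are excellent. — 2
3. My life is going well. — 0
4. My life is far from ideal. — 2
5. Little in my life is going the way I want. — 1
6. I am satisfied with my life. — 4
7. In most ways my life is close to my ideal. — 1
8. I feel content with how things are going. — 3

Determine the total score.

16

Items 1, 4, 5 describe the absence/opposite of life satisfaction → reverse-score.
reversed = (0+4) − raw = 4 − raw.
  item 1: 4 − 3 = 1
  item 2: 2
  item 3: 0
  item 4: 4 − 2 = 2
  item 5: 4 − 1 = 3
  item 6: 4
  item 7: 1
  item 8: 3
Total = 1 + 2 + 0 + 2 + 3 + 4 + 1 + 3 = 16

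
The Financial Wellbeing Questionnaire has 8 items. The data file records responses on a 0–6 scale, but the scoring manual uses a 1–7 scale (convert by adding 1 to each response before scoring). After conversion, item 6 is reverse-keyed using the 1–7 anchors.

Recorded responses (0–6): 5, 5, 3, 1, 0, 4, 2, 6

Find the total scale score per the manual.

32

Convert to 1–7: 6, 6, 4, 2, 1, 5, 3, 7
Reverse-coded (reverse-coded value = 8 − response):
  item 6: 8 − 5 = 3
Scored: 6, 6, 4, 2, 1, 3, 3, 7
Total = 32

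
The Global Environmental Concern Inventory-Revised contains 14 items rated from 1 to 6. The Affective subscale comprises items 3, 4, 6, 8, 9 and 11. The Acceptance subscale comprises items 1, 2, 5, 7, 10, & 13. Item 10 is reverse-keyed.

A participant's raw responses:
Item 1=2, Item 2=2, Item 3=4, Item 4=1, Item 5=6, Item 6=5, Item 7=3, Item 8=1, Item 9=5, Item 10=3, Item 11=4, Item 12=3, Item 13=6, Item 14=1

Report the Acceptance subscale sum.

23

Acceptance items: 1, 2, 5, 7, 10, 13.
Of these, item 10 is reverse-keyed; on a 1–6 scale, reversed = 7 − raw.
  item 1: 2
  item 2: 2
  item 5: 6
  item 7: 3
  item 10: 7 − 3 = 4
  item 13: 6
Sum = 2 + 2 + 6 + 3 + 4 + 6 = 23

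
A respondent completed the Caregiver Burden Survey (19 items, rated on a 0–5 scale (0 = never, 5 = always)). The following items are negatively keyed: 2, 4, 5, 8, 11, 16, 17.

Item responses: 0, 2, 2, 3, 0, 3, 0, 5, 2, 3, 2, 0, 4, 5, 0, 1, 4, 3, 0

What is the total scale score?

Reversing items 2, 4, 5, 8, 11, 16, & 17 with 5 − raw:
Total = 0 + (5−2) + 2 + (5−3) + (5−0) + 3 + 0 + (5−5) + 2 + 3 + (5−2) + 0 + 4 + 5 + 0 + (5−1) + (5−4) + 3 + 0
      = 0 + 3 + 2 + 2 + 5 + 3 + 0 + 0 + 2 + 3 + 3 + 0 + 4 + 5 + 0 + 4 + 1 + 3 + 0 = 40

40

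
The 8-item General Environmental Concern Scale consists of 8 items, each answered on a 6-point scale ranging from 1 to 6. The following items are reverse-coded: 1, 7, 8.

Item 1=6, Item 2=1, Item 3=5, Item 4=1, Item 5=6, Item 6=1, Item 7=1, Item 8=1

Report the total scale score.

27

Reversing items 1, 7, & 8 with 7 − raw:
Total = (7−6) + 1 + 5 + 1 + 6 + 1 + (7−1) + (7−1)
      = 1 + 1 + 5 + 1 + 6 + 1 + 6 + 6 = 27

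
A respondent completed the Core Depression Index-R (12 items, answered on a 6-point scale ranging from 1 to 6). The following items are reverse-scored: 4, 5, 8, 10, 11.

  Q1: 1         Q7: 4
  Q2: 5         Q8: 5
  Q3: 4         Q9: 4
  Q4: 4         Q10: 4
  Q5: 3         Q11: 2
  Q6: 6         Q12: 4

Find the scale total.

Raw sum = 46. Reverse-scored items: 4, 5, 8, 10, 11; their raw sum = 18.
Each reversal replaces raw with 7 − raw, changing the total by 7 − 2·raw per item.
Total = 46 + 5·7 − 2·18 = 46 + 35 − 36 = 45

45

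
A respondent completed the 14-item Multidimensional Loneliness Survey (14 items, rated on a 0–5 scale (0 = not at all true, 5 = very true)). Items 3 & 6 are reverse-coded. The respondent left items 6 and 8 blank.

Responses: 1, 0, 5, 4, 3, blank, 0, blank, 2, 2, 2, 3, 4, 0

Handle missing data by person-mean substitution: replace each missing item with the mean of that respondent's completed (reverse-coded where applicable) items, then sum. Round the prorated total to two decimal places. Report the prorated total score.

Reverse-coded (reversed = (0+5) − raw = 5 − raw):
  item 3: 5 − 5 = 0
Completed scored items (12 of 14): 1, 0, 0, 4, 3, 0, 2, 2, 2, 3, 4, 0; sum = 21.
Person mean = 21 / 12 ≈ 1.7500
Prorated total = (21 / 12) × 14 = 24.50 (to 2 dp)

24.50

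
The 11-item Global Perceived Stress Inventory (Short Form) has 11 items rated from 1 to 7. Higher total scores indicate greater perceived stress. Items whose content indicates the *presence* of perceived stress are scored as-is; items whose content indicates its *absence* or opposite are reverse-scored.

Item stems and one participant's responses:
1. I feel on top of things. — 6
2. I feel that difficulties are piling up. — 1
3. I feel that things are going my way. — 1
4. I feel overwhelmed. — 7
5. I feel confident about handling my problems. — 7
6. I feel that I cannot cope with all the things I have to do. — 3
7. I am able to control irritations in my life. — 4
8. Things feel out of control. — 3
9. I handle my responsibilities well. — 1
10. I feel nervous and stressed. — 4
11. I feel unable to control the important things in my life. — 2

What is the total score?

41

Items 1, 3, 5, 7, 9 describe the absence/opposite of perceived stress → reverse-score.
on a 1–7 scale, reversed = 8 − raw.
  item 1: 8 − 6 = 2
  item 2: 1
  item 3: 8 − 1 = 7
  item 4: 7
  item 5: 8 − 7 = 1
  item 6: 3
  item 7: 8 − 4 = 4
  item 8: 3
  item 9: 8 − 1 = 7
  item 10: 4
  item 11: 2
Total = 2 + 1 + 7 + 7 + 1 + 3 + 4 + 3 + 7 + 4 + 2 = 41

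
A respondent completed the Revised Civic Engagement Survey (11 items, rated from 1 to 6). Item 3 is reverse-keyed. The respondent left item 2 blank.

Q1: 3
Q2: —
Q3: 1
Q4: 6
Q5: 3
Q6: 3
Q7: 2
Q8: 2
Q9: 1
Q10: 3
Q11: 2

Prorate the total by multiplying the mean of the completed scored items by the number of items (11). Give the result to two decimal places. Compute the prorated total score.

Reverse-coded (on a 1–6 scale, reversed = 7 − raw):
  item 3: 7 − 1 = 6
Completed scored items (10 of 11): 3, 6, 6, 3, 3, 2, 2, 1, 3, 2; sum = 31.
Person mean = 31 / 10 ≈ 3.1000
Prorated total = (31 / 10) × 11 = 34.10 (to 2 dp)

34.10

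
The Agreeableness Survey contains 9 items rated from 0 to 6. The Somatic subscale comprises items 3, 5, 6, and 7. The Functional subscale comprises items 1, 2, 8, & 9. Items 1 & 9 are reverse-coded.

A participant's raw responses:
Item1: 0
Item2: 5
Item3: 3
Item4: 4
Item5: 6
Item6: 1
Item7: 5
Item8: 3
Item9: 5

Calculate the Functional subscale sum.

Functional items: 1, 2, 8, 9.
Of these, items 1 & 9 are reverse-coded; reversed = (0+6) − raw = 6 − raw.
  item 1: 6 − 0 = 6
  item 2: 5
  item 8: 3
  item 9: 6 − 5 = 1
Sum = 6 + 5 + 3 + 1 = 15

15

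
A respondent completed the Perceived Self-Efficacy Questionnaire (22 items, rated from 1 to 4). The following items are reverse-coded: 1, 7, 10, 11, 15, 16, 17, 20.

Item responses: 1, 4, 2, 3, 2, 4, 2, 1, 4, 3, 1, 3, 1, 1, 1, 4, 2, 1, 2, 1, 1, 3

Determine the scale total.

57

Raw sum = 47. Reverse-coded items: 1, 7, 10, 11, 15, 16, 17, 20; their raw sum = 15.
Each reversal replaces raw with 5 − raw, changing the total by 5 − 2·raw per item.
Total = 47 + 8·5 − 2·15 = 47 + 40 − 30 = 57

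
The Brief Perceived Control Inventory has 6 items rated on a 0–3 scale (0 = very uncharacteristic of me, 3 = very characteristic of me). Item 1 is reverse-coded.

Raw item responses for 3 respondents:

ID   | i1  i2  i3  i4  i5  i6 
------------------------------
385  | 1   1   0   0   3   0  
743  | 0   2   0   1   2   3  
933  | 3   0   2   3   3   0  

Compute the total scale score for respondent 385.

6

Respondent 385 raw: 1, 1, 0, 0, 3, 0.
Reverse-coded (reversed = (0+3) − raw = 3 − raw):
  item 1: 3 − 1 = 2
  item 2: 1
  item 3: 0
  item 4: 0
  item 5: 3
  item 6: 0
Sum = 2 + 1 + 0 + 0 + 3 + 0 = 6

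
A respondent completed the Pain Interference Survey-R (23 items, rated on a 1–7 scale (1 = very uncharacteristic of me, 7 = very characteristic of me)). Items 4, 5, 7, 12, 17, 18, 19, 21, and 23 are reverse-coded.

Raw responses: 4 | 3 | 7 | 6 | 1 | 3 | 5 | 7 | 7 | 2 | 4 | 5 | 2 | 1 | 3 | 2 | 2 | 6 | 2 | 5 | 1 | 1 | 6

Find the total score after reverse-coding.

89

Apply reverse scoring (reverse-coded value = 8 − response):
  item 4: 8 − 6 = 2
  item 5: 8 − 1 = 7
  item 7: 8 − 5 = 3
  item 12: 8 − 5 = 3
  item 17: 8 − 2 = 6
  item 18: 8 − 6 = 2
  item 19: 8 − 2 = 6
  item 21: 8 − 1 = 7
  item 23: 8 − 6 = 2
Scored responses: 4, 3, 7, 2, 7, 3, 3, 7, 7, 2, 4, 3, 2, 1, 3, 2, 6, 2, 6, 5, 7, 1, 2
Total = 4 + 3 + 7 + 2 + 7 + 3 + 3 + 7 + 7 + 2 + 4 + 3 + 2 + 1 + 3 + 2 + 6 + 2 + 6 + 5 + 7 + 1 + 2 = 89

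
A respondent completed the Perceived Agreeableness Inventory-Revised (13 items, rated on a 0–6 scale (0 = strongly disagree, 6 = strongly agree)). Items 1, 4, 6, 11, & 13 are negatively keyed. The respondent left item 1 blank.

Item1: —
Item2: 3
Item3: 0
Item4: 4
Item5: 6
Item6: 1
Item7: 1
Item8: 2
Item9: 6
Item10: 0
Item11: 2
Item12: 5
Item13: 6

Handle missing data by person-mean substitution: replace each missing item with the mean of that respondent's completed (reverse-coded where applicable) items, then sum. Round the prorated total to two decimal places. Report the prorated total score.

36.83

Reverse-coded (on a 0–6 scale, reversed = 6 − raw):
  item 4: 6 − 4 = 2
  item 6: 6 − 1 = 5
  item 11: 6 − 2 = 4
  item 13: 6 − 6 = 0
Completed scored items (12 of 13): 3, 0, 2, 6, 5, 1, 2, 6, 0, 4, 5, 0; sum = 34.
Person mean = 34 / 12 ≈ 2.8333
Prorated total = (34 / 12) × 13 = 36.83 (to 2 dp)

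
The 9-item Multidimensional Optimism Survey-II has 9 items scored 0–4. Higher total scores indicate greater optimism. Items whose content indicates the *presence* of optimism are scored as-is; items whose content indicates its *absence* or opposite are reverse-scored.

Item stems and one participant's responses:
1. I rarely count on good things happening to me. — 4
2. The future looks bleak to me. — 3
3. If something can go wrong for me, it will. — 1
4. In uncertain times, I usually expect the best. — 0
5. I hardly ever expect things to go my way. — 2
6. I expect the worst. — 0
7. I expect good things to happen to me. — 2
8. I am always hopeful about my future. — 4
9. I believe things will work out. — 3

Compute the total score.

19

Items 1, 2, 3, 5, 6 describe the absence/opposite of optimism → reverse-score.
on a 0–4 scale, reversed = 4 − raw.
  item 1: 4 − 4 = 0
  item 2: 4 − 3 = 1
  item 3: 4 − 1 = 3
  item 4: 0
  item 5: 4 − 2 = 2
  item 6: 4 − 0 = 4
  item 7: 2
  item 8: 4
  item 9: 3
Total = 0 + 1 + 3 + 0 + 2 + 4 + 2 + 4 + 3 = 19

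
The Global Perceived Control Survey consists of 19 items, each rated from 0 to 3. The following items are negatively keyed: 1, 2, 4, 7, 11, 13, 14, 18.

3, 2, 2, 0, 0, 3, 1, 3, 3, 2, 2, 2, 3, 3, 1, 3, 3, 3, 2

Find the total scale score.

Reverse-coded items (reversed = (0+3) − raw = 3 − raw):
  item 1: 3 − 3 = 0
  item 2: 3 − 2 = 1
  item 4: 3 − 0 = 3
  item 7: 3 − 1 = 2
  item 11: 3 − 2 = 1
  item 13: 3 − 3 = 0
  item 14: 3 − 3 = 0
  item 18: 3 − 3 = 0
Scored items: 0, 1, 2, 3, 0, 3, 2, 3, 3, 2, 1, 2, 0, 0, 1, 3, 3, 0, 2
Total = 0 + 1 + 2 + 3 + 0 + 3 + 2 + 3 + 3 + 2 + 1 + 2 + 0 + 0 + 1 + 3 + 3 + 0 + 2 = 31

31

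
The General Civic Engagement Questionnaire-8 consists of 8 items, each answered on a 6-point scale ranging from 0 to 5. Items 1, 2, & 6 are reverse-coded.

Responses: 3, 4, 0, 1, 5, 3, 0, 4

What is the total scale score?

Reverse-coded items use 5 − raw:
  item 1: 5 − 3 = 2
  item 2: 5 − 4 = 1
  item 6: 5 − 3 = 2
Scored items: 2, 1, 0, 1, 5, 2, 0, 4
Total = 2 + 1 + 0 + 1 + 5 + 2 + 0 + 4 = 15

15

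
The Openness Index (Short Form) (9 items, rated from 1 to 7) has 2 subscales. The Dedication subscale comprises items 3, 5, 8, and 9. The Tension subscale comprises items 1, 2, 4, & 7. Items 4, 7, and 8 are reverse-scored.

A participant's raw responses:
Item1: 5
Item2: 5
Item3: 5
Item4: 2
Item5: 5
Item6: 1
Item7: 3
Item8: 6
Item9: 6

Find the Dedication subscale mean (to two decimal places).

Dedication items: 3, 5, 8, 9.
Of these, item 8 is reverse-scored; on a 1–7 scale, reversed = 8 − raw.
  item 3: 5
  item 5: 5
  item 8: 8 − 6 = 2
  item 9: 6
Sum = 5 + 5 + 2 + 6 = 18
Mean = 18 / 4 = 4.50

4.50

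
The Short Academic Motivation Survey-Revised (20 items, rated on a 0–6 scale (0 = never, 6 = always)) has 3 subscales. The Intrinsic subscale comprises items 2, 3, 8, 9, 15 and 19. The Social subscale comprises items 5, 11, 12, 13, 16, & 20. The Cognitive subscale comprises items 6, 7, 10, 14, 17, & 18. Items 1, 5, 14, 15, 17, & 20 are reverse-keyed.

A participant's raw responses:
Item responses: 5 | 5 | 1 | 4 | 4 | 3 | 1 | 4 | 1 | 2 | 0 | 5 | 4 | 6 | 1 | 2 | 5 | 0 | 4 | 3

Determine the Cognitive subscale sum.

7

Cognitive items: 6, 7, 10, 14, 17, 18.
Of these, items 14 and 17 are reverse-keyed; on a 0–6 scale, reversed = 6 − raw.
  item 6: 3
  item 7: 1
  item 10: 2
  item 14: 6 − 6 = 0
  item 17: 6 − 5 = 1
  item 18: 0
Sum = 3 + 1 + 2 + 0 + 1 + 0 = 7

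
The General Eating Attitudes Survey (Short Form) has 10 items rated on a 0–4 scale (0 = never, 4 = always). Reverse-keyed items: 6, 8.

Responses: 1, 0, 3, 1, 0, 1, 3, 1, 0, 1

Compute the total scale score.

15

Raw sum = 11. Reverse-keyed items: 6, 8; their raw sum = 2.
Each reversal replaces raw with 4 − raw, changing the total by 4 − 2·raw per item.
Total = 11 + 2·4 − 2·2 = 11 + 8 − 4 = 15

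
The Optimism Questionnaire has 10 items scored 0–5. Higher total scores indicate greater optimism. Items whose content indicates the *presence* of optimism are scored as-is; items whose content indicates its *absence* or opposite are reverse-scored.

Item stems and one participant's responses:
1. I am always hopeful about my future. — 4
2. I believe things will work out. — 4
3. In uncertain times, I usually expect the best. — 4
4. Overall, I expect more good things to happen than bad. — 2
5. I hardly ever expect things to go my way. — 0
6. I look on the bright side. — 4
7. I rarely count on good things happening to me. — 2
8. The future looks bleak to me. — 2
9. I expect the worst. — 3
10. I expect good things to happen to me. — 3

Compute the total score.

34

Items 5, 7, 8, 9 describe the absence/opposite of optimism → reverse-score.
reversed = (0+5) − raw = 5 − raw.
  item 1: 4
  item 2: 4
  item 3: 4
  item 4: 2
  item 5: 5 − 0 = 5
  item 6: 4
  item 7: 5 − 2 = 3
  item 8: 5 − 2 = 3
  item 9: 5 − 3 = 2
  item 10: 3
Total = 4 + 4 + 4 + 2 + 5 + 4 + 3 + 3 + 2 + 3 = 34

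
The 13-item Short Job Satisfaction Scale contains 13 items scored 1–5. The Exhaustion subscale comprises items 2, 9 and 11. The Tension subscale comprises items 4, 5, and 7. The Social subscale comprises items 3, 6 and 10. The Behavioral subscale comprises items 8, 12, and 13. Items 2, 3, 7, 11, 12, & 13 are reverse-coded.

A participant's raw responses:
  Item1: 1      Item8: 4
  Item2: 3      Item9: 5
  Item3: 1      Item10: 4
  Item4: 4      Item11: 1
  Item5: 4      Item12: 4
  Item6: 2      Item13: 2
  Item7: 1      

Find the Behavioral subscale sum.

10

Behavioral items: 8, 12, 13.
Of these, items 12 & 13 are reverse-coded; reverse-coded value = 6 − response.
  item 8: 4
  item 12: 6 − 4 = 2
  item 13: 6 − 2 = 4
Sum = 4 + 2 + 4 = 10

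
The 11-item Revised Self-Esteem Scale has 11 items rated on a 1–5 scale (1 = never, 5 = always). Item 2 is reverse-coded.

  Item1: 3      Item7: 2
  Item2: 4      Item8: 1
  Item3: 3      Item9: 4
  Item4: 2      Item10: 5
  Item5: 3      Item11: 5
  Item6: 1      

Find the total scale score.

31

Apply reverse scoring (reverse-coded value = 6 − response):
  item 2: 6 − 4 = 2
Scored items: 3, 2, 3, 2, 3, 1, 2, 1, 4, 5, 5
Total = 3 + 2 + 3 + 2 + 3 + 1 + 2 + 1 + 4 + 5 + 5 = 31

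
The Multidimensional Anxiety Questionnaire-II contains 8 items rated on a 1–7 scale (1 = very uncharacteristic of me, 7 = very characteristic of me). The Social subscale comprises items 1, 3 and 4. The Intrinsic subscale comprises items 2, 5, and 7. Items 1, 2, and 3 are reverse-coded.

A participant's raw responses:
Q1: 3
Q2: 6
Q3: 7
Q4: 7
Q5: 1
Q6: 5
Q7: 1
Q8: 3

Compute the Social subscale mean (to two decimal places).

4.33

Social items: 1, 3, 4.
Of these, items 1 and 3 are reverse-coded; on a 1–7 scale, reversed = 8 − raw.
  item 1: 8 − 3 = 5
  item 3: 8 − 7 = 1
  item 4: 7
Sum = 5 + 1 + 7 = 13
Mean = 13 / 3 = 4.33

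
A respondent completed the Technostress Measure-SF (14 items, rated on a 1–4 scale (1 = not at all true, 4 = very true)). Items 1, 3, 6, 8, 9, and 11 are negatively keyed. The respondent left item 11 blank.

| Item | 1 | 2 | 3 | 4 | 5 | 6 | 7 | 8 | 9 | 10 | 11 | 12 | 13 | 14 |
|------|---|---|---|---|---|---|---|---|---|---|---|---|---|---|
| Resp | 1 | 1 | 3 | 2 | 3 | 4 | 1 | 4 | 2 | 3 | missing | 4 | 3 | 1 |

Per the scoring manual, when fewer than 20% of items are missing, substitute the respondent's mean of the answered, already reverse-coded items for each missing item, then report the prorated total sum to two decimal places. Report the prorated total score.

31.23

Reverse-coded (on a 1–4 scale, reversed = 5 − raw):
  item 1: 5 − 1 = 4
  item 3: 5 − 3 = 2
  item 6: 5 − 4 = 1
  item 8: 5 − 4 = 1
  item 9: 5 − 2 = 3
Completed scored items (13 of 14): 4, 1, 2, 2, 3, 1, 1, 1, 3, 3, 4, 3, 1; sum = 29.
Person mean = 29 / 13 ≈ 2.2308
Prorated total = (29 / 13) × 14 = 31.23 (to 2 dp)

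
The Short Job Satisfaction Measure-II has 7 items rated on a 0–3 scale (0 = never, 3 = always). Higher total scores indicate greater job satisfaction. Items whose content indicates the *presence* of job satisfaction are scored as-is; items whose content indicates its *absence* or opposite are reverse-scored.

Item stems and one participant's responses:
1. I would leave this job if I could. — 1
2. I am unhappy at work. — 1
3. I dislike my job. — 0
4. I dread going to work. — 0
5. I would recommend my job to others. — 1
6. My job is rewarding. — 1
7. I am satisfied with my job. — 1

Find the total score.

13

Items 1, 2, 3, 4 describe the absence/opposite of job satisfaction → reverse-score.
reverse-coded value = 3 − response.
  item 1: 3 − 1 = 2
  item 2: 3 − 1 = 2
  item 3: 3 − 0 = 3
  item 4: 3 − 0 = 3
  item 5: 1
  item 6: 1
  item 7: 1
Total = 2 + 2 + 3 + 3 + 1 + 1 + 1 = 13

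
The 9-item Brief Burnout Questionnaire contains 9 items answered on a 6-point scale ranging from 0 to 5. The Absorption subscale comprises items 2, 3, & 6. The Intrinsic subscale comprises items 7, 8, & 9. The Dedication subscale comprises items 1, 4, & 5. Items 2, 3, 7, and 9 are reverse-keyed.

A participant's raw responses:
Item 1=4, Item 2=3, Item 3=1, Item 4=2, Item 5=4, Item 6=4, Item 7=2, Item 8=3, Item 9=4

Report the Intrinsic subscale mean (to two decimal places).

2.33

Intrinsic items: 7, 8, 9.
Of these, items 7 & 9 are reverse-keyed; reversed = (0+5) − raw = 5 − raw.
  item 7: 5 − 2 = 3
  item 8: 3
  item 9: 5 − 4 = 1
Sum = 3 + 3 + 1 = 7
Mean = 7 / 3 = 2.33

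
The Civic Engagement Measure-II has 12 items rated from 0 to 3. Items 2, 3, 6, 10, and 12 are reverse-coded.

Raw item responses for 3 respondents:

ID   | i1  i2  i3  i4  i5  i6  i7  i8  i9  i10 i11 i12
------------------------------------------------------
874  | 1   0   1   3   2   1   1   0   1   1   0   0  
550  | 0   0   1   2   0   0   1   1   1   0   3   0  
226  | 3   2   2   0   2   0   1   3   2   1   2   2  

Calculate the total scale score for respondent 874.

Respondent 874 raw: 1, 0, 1, 3, 2, 1, 1, 0, 1, 1, 0, 0.
Reverse-coded (reversed = (0+3) − raw = 3 − raw):
  item 1: 1
  item 2: 3 − 0 = 3
  item 3: 3 − 1 = 2
  item 4: 3
  item 5: 2
  item 6: 3 − 1 = 2
  item 7: 1
  item 8: 0
  item 9: 1
  item 10: 3 − 1 = 2
  item 11: 0
  item 12: 3 − 0 = 3
Sum = 1 + 3 + 2 + 3 + 2 + 2 + 1 + 0 + 1 + 2 + 0 + 3 = 20

20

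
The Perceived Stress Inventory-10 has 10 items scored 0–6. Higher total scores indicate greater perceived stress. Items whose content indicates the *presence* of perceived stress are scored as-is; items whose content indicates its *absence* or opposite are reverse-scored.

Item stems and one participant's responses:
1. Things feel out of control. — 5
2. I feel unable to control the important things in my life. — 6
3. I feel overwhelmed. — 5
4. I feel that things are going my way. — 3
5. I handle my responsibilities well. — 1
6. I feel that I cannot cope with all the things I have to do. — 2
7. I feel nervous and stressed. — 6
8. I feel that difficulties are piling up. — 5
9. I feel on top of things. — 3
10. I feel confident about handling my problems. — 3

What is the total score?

Items 4, 5, 9, 10 describe the absence/opposite of perceived stress → reverse-score.
on a 0–6 scale, reversed = 6 − raw.
  item 1: 5
  item 2: 6
  item 3: 5
  item 4: 6 − 3 = 3
  item 5: 6 − 1 = 5
  item 6: 2
  item 7: 6
  item 8: 5
  item 9: 6 − 3 = 3
  item 10: 6 − 3 = 3
Total = 5 + 6 + 5 + 3 + 5 + 2 + 6 + 5 + 3 + 3 = 43

43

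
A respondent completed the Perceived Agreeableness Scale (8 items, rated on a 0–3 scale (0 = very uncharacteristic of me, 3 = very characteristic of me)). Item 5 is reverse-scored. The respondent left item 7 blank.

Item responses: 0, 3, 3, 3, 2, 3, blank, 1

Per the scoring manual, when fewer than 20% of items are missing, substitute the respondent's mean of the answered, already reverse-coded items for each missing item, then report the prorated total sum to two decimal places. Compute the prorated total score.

16.00

Reverse-coded (reversed = (0+3) − raw = 3 − raw):
  item 5: 3 − 2 = 1
Completed scored items (7 of 8): 0, 3, 3, 3, 1, 3, 1; sum = 14.
Person mean = 14 / 7 ≈ 2.0000
Prorated total = (14 / 7) × 8 = 16.00 (to 2 dp)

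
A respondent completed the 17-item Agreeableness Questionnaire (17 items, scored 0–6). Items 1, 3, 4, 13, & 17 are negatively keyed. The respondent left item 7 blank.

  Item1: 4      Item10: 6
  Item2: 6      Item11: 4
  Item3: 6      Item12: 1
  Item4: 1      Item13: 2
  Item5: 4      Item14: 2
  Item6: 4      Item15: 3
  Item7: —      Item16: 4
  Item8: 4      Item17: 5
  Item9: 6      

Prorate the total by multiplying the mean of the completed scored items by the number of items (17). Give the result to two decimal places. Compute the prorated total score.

59.50

Reverse-coded (on a 0–6 scale, reversed = 6 − raw):
  item 1: 6 − 4 = 2
  item 3: 6 − 6 = 0
  item 4: 6 − 1 = 5
  item 13: 6 − 2 = 4
  item 17: 6 − 5 = 1
Completed scored items (16 of 17): 2, 6, 0, 5, 4, 4, 4, 6, 6, 4, 1, 4, 2, 3, 4, 1; sum = 56.
Person mean = 56 / 16 ≈ 3.5000
Prorated total = (56 / 16) × 17 = 59.50 (to 2 dp)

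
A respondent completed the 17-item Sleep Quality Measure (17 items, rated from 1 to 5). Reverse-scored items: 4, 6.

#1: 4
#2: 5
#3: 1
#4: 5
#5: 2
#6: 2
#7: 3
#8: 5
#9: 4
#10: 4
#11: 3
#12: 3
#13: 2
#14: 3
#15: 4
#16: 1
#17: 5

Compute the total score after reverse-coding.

54

Apply reverse scoring (reverse-coded value = 6 − response):
  item 4: 6 − 5 = 1
  item 6: 6 − 2 = 4
Scored responses: 4, 5, 1, 1, 2, 4, 3, 5, 4, 4, 3, 3, 2, 3, 4, 1, 5
Total = 4 + 5 + 1 + 1 + 2 + 4 + 3 + 5 + 4 + 4 + 3 + 3 + 2 + 3 + 4 + 1 + 5 = 54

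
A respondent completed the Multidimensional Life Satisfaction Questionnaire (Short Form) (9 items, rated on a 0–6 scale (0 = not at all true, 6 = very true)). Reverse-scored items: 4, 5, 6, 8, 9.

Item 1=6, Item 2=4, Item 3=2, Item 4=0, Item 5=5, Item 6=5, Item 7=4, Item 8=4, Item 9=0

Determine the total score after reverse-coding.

32

Reversing items 4, 5, 6, 8, & 9 with 6 − raw:
Total = 6 + 4 + 2 + (6−0) + (6−5) + (6−5) + 4 + (6−4) + (6−0)
      = 6 + 4 + 2 + 6 + 1 + 1 + 4 + 2 + 6 = 32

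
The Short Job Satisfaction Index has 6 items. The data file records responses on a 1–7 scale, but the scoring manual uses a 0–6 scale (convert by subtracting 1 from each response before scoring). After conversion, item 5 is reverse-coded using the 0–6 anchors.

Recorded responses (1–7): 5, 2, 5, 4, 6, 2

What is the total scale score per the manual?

Convert to 0–6: 4, 1, 4, 3, 5, 1
Reverse-coded (reversed = (0+6) − raw = 6 − raw):
  item 5: 6 − 5 = 1
Scored: 4, 1, 4, 3, 1, 1
Total = 14

14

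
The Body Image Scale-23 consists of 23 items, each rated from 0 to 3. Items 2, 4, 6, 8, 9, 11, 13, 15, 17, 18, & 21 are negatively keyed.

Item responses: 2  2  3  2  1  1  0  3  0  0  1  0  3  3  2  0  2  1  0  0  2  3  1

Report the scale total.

Negatively keyed items use 3 − raw:
  item 2: 3 − 2 = 1
  item 4: 3 − 2 = 1
  item 6: 3 − 1 = 2
  item 8: 3 − 3 = 0
  item 9: 3 − 0 = 3
  item 11: 3 − 1 = 2
  item 13: 3 − 3 = 0
  item 15: 3 − 2 = 1
  item 17: 3 − 2 = 1
  item 18: 3 − 1 = 2
  item 21: 3 − 2 = 1
After reverse-coding: 2, 1, 3, 1, 1, 2, 0, 0, 3, 0, 2, 0, 0, 3, 1, 0, 1, 2, 0, 0, 1, 3, 1
Total = 2 + 1 + 3 + 1 + 1 + 2 + 0 + 0 + 3 + 0 + 2 + 0 + 0 + 3 + 1 + 0 + 1 + 2 + 0 + 0 + 1 + 3 + 1 = 27

27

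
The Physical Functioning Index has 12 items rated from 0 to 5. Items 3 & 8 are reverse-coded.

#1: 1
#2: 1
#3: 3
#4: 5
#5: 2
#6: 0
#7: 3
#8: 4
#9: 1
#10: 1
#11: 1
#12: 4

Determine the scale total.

Reversing items 3 & 8 with 5 − raw:
Total = 1 + 1 + (5−3) + 5 + 2 + 0 + 3 + (5−4) + 1 + 1 + 1 + 4
      = 1 + 1 + 2 + 5 + 2 + 0 + 3 + 1 + 1 + 1 + 1 + 4 = 22

22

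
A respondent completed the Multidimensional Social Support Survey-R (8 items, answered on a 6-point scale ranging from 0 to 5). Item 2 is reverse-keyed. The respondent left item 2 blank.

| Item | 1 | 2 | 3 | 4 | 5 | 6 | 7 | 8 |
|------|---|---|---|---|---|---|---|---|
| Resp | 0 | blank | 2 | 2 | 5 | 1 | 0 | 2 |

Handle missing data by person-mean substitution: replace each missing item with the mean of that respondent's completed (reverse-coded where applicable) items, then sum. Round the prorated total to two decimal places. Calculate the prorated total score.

13.71

Reverse-coded (on a 0–5 scale, reversed = 5 − raw):
Completed scored items (7 of 8): 0, 2, 2, 5, 1, 0, 2; sum = 12.
Person mean = 12 / 7 ≈ 1.7143
Prorated total = (12 / 7) × 8 = 13.71 (to 2 dp)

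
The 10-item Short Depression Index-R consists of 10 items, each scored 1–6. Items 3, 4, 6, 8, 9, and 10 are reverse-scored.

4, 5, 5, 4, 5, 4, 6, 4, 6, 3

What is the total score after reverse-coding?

36

Reversing items 3, 4, 6, 8, 9, & 10 with 7 − raw:
Total = 4 + 5 + (7−5) + (7−4) + 5 + (7−4) + 6 + (7−4) + (7−6) + (7−3)
      = 4 + 5 + 2 + 3 + 5 + 3 + 6 + 3 + 1 + 4 = 36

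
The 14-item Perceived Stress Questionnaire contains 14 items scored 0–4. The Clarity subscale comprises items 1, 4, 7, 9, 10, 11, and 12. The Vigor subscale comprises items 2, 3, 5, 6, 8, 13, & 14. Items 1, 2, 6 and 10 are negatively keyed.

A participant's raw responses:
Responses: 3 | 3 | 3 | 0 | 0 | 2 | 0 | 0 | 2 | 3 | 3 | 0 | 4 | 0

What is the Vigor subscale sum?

10

Vigor items: 2, 3, 5, 6, 8, 13, 14.
Of these, items 2 & 6 are negatively keyed; reverse-coded value = 4 − response.
  item 2: 4 − 3 = 1
  item 3: 3
  item 5: 0
  item 6: 4 − 2 = 2
  item 8: 0
  item 13: 4
  item 14: 0
Sum = 1 + 3 + 0 + 2 + 0 + 4 + 0 = 10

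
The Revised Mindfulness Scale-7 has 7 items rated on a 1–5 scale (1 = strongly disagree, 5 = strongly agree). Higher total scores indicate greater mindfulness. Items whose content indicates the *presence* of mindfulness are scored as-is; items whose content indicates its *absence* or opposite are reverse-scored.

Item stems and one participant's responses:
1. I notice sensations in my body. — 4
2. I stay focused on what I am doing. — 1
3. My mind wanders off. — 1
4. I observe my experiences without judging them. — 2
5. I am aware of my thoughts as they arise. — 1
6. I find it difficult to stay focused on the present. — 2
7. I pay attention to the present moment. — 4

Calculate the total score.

Items 3, 6 describe the absence/opposite of mindfulness → reverse-score.
reverse-coded value = 6 − response.
  item 1: 4
  item 2: 1
  item 3: 6 − 1 = 5
  item 4: 2
  item 5: 1
  item 6: 6 − 2 = 4
  item 7: 4
Total = 4 + 1 + 5 + 2 + 1 + 4 + 4 = 21

21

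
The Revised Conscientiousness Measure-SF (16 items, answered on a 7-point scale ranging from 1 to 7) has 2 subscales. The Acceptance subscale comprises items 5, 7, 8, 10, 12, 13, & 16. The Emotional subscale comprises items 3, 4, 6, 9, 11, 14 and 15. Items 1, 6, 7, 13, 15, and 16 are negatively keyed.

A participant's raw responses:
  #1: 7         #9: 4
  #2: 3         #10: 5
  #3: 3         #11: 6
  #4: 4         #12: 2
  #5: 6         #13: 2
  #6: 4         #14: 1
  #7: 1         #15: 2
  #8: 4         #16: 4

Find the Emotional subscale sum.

Emotional items: 3, 4, 6, 9, 11, 14, 15.
Of these, items 6 & 15 are negatively keyed; reverse-coded value = 8 − response.
  item 3: 3
  item 4: 4
  item 6: 8 − 4 = 4
  item 9: 4
  item 11: 6
  item 14: 1
  item 15: 8 − 2 = 6
Sum = 3 + 4 + 4 + 4 + 6 + 1 + 6 = 28

28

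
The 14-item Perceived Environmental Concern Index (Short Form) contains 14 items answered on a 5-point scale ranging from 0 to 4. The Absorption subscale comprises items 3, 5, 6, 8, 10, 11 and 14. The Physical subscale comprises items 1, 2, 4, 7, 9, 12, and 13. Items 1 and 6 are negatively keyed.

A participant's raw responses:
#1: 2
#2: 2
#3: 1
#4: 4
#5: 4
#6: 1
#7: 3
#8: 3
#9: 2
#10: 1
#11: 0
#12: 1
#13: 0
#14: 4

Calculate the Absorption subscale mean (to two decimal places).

2.29

Absorption items: 3, 5, 6, 8, 10, 11, 14.
Of these, item 6 is negatively keyed; on a 0–4 scale, reversed = 4 − raw.
  item 3: 1
  item 5: 4
  item 6: 4 − 1 = 3
  item 8: 3
  item 10: 1
  item 11: 0
  item 14: 4
Sum = 1 + 4 + 3 + 3 + 1 + 0 + 4 = 16
Mean = 16 / 7 = 2.29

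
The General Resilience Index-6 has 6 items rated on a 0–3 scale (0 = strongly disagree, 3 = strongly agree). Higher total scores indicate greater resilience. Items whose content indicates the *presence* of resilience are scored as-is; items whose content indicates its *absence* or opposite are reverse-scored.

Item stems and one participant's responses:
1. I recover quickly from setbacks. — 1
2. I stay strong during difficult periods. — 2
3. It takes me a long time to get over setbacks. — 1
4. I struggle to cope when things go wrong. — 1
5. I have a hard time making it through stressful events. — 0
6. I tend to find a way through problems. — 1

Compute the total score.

11

Items 3, 4, 5 describe the absence/opposite of resilience → reverse-score.
reverse-coded value = 3 − response.
  item 1: 1
  item 2: 2
  item 3: 3 − 1 = 2
  item 4: 3 − 1 = 2
  item 5: 3 − 0 = 3
  item 6: 1
Total = 1 + 2 + 2 + 2 + 3 + 1 = 11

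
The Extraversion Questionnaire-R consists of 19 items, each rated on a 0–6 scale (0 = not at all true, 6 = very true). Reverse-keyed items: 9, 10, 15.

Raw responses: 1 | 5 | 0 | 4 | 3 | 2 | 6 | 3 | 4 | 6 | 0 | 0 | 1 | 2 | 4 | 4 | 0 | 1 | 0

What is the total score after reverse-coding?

Apply reverse scoring (reverse-coded value = 6 − response):
  item 9: 6 − 4 = 2
  item 10: 6 − 6 = 0
  item 15: 6 − 4 = 2
Scored items: 1, 5, 0, 4, 3, 2, 6, 3, 2, 0, 0, 0, 1, 2, 2, 4, 0, 1, 0
Total = 1 + 5 + 0 + 4 + 3 + 2 + 6 + 3 + 2 + 0 + 0 + 0 + 1 + 2 + 2 + 4 + 0 + 1 + 0 = 36

36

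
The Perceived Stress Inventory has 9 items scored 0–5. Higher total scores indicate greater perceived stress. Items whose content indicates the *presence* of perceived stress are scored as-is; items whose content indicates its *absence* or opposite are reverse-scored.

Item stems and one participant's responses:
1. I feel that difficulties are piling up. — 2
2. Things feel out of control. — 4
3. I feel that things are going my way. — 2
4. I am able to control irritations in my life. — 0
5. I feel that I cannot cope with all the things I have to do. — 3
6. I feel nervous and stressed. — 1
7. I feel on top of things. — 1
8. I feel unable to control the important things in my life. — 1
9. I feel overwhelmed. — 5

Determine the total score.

28

Items 3, 4, 7 describe the absence/opposite of perceived stress → reverse-score.
reverse-coded value = 5 − response.
  item 1: 2
  item 2: 4
  item 3: 5 − 2 = 3
  item 4: 5 − 0 = 5
  item 5: 3
  item 6: 1
  item 7: 5 − 1 = 4
  item 8: 1
  item 9: 5
Total = 2 + 4 + 3 + 5 + 3 + 1 + 4 + 1 + 5 = 28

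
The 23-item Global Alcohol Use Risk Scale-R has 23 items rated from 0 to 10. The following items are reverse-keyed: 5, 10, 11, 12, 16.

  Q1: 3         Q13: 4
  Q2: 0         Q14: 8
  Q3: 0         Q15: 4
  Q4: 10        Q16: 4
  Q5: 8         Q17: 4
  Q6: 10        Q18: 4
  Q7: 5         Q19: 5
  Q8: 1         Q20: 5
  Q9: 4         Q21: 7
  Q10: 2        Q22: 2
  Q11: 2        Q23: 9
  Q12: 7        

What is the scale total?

112

Raw sum = 108. Reverse-keyed items: 5, 10, 11, 12, 16; their raw sum = 23.
Each reversal replaces raw with 10 − raw, changing the total by 10 − 2·raw per item.
Total = 108 + 5·10 − 2·23 = 108 + 50 − 46 = 112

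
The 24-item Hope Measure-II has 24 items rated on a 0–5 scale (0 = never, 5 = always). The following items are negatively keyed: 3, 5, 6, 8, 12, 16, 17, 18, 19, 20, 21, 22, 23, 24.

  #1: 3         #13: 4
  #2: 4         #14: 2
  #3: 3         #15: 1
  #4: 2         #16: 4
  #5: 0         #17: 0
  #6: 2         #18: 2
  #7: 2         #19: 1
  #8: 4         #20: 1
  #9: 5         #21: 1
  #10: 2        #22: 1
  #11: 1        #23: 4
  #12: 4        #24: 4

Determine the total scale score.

Apply reverse scoring (on a 0–5 scale, reversed = 5 − raw):
  item 3: 5 − 3 = 2
  item 5: 5 − 0 = 5
  item 6: 5 − 2 = 3
  item 8: 5 − 4 = 1
  item 12: 5 − 4 = 1
  item 16: 5 − 4 = 1
  item 17: 5 − 0 = 5
  item 18: 5 − 2 = 3
  item 19: 5 − 1 = 4
  item 20: 5 − 1 = 4
  item 21: 5 − 1 = 4
  item 22: 5 − 1 = 4
  item 23: 5 − 4 = 1
  item 24: 5 − 4 = 1
After reverse-coding: 3, 4, 2, 2, 5, 3, 2, 1, 5, 2, 1, 1, 4, 2, 1, 1, 5, 3, 4, 4, 4, 4, 1, 1
Total = 3 + 4 + 2 + 2 + 5 + 3 + 2 + 1 + 5 + 2 + 1 + 1 + 4 + 2 + 1 + 1 + 5 + 3 + 4 + 4 + 4 + 4 + 1 + 1 = 65

65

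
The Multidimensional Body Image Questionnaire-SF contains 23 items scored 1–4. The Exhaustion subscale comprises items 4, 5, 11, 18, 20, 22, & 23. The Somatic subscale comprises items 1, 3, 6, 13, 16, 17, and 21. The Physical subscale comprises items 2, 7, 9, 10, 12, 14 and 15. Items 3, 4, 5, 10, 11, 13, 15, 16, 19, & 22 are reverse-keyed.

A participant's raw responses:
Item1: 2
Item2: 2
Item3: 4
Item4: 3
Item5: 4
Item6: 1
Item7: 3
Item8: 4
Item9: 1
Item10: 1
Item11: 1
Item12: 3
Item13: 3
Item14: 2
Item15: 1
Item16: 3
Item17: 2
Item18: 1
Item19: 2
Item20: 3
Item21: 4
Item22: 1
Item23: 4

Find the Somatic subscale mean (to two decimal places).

2.00

Somatic items: 1, 3, 6, 13, 16, 17, 21.
Of these, items 3, 13 and 16 are reverse-keyed; reversed = (1+4) − raw = 5 − raw.
  item 1: 2
  item 3: 5 − 4 = 1
  item 6: 1
  item 13: 5 − 3 = 2
  item 16: 5 − 3 = 2
  item 17: 2
  item 21: 4
Sum = 2 + 1 + 1 + 2 + 2 + 2 + 4 = 14
Mean = 14 / 7 = 2.00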